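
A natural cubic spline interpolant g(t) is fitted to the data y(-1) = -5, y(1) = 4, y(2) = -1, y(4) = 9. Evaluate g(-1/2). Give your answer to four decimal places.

With M_i denoting the second derivative at x_i, h_i = 2, 1, 2, and Δ_i = (y_(i+1) − y_i)/h_i = 9/2, -5, 5:
  2·M_0 + 6·M_1 + 1·M_2 = 6(Δ_1 - Δ_0) = -57
  1·M_1 + 6·M_2 + 2·M_3 = 6(Δ_2 - Δ_1) = 60
Natural end conditions: M_0 = M_3 = 0.
Hence M_0 = 0, M_1 = -402/35, M_2 = 417/35, M_3 = 0.
On [-1, 1], g(t) = -5 + 583/70·(t + 1) + 0·(t + 1)² - 67/70·(t + 1)³.
With (t + 1) = 1/2: g(-1/2) = -107/112.

-0.9554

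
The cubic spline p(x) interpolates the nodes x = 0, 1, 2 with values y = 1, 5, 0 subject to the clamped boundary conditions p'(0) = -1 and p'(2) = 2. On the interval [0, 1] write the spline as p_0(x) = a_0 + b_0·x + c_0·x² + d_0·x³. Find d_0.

With M_i denoting the second derivative at x_i, h_i = 1, 1, and Δ_i = (y_(i+1) − y_i)/h_i = 4, -5:
  1·M_0 + 4·M_1 + 1·M_2 = 6(Δ_1 - Δ_0) = -54
Clamped end conditions give two more equations: 2h_0·M_0 + h_0·M_1 = 6(Δ_0 - p'(0)) = 30 and h_1·M_1 + 2h_1·M_2 = 6(p'(2) - Δ_1) = 42.
Forward elimination and back-substitution give M_0 = 30, M_1 = -30, M_2 = 36.
On [0, 1], with p_0(x) = a_0 + b_0·x + c_0·x² + d_0·x³: c_0 = M_0/2 = 15, d_0 = (M_1 - M_0)/(6h_0) = -10, b_0 = Δ_0 - h_0(2M_0 + M_1)/6 = -1.

-10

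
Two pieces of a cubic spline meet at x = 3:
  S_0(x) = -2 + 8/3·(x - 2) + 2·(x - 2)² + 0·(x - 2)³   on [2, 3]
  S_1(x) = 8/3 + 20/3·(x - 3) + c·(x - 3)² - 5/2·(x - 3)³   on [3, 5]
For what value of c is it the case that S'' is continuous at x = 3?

2

S_0''(x) = 4 + 0·(x - 2), so S_0''(3) = 4. On the right, S_1''(3) = 2c, so c = 2.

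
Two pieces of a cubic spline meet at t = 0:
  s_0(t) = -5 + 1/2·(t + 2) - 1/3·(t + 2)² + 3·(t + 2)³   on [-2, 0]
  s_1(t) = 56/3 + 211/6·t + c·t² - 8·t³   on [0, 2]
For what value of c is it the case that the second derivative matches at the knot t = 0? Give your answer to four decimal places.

17.6667

s_0''(t) = -2/3 + 18·(t + 2), so s_0''(0) = 106/3. On the right, s_1''(0) = 2c, so c = 53/3.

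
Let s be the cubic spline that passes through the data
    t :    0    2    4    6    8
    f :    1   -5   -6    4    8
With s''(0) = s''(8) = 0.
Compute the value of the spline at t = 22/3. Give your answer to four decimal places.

7.3492

Put M_i = s'' at the i-th knot. Here h = (2, 2, 2, 2) and Δ = (-3, -1/2, 5, 2), so the interior equations h_(i-1)·M_(i-1) + 2(h_(i-1)+h_i)·M_i + h_i·M_(i+1) = 6(Δ_i − Δ_(i-1)) read
  2·M_0 + 8·M_1 + 2·M_2 = 6(Δ_1 - Δ_0) = 15
  2·M_1 + 8·M_2 + 2·M_3 = 6(Δ_2 - Δ_1) = 33
  2·M_2 + 8·M_3 + 2·M_4 = 6(Δ_3 - Δ_2) = -18
Natural end conditions: M_0 = M_4 = 0.
Hence M_0 = 0, M_1 = 75/112, M_2 = 135/28, M_3 = -387/112, M_4 = 0.
On [6, 8], s(t) = 4 + 241/56·(t - 6) - 387/224·(t - 6)² + 129/448·(t - 6)³.
With (t - 6) = 4/3: s(22/3) = 463/63.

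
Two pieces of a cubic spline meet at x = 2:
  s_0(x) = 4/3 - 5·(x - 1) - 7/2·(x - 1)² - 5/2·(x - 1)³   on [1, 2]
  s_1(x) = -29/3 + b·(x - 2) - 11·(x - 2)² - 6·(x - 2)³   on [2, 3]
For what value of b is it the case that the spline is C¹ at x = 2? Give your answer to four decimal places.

s_0'(x) = -5 - 7·(x - 1) - 15/2·(x - 1)², so s_0'(2) = -39/2. On the right, s_1'(2) = b, so b = -39/2.

-19.5000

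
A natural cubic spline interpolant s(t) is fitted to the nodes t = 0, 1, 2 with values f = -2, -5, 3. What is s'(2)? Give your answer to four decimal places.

10.7500

Write M_i for s''(x_i). With h_i = 1, 1 and divided differences Δ_i = -3, 8, the continuity of s' gives the tridiagonal system
  1·M_0 + 4·M_1 + 1·M_2 = 6(Δ_1 - Δ_0) = 66
Natural end conditions: M_0 = M_2 = 0.
Solving the tridiagonal system: M_0 = 0, M_1 = 33/2, M_2 = 0.
On [1, 2], s'(t) = b_1 + 2c_1·(t - 1) + 3d_1·(t - 1)² with b_1 = Δ_1 - h_1(2M_1 + M_2)/6 = 5/2, c_1 = M_1/2 = 33/4, d_1 = (M_2 - M_1)/(6h_1) = -11/4. So s'(2) = 43/4.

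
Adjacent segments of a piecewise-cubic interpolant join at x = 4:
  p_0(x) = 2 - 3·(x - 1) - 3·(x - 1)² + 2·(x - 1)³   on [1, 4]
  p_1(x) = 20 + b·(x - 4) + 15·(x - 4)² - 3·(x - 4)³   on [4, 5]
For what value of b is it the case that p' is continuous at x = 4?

33

p_0'(x) = -3 - 6·(x - 1) + 6·(x - 1)², so p_0'(4) = 33. On the right, p_1'(4) = b, so b = 33.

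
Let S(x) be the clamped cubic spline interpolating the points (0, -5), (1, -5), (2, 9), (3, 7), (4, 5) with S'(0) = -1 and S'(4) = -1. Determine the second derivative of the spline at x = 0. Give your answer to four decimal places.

Write σ_i for S''(x_i). With h_i = 1, 1, 1, 1 and divided differences Δ_i = 0, 14, -2, -2, the continuity of S' gives the tridiagonal system
  1·σ_0 + 4·σ_1 + 1·σ_2 = 6(Δ_1 - Δ_0) = 84
  1·σ_1 + 4·σ_2 + 1·σ_3 = 6(Δ_2 - Δ_1) = -96
  1·σ_2 + 4·σ_3 + 1·σ_4 = 6(Δ_3 - Δ_2) = 0
Clamped end conditions give two more equations: 2h_0·σ_0 + h_0·σ_1 = 6(Δ_0 - S'(0)) = 6 and h_3·σ_3 + 2h_3·σ_4 = 6(S'(4) - Δ_3) = 6.
Forward elimination and back-substitution give σ_0 = -27/2, σ_1 = 33, σ_2 = -69/2, σ_3 = 9, σ_4 = -3/2.

-13.5000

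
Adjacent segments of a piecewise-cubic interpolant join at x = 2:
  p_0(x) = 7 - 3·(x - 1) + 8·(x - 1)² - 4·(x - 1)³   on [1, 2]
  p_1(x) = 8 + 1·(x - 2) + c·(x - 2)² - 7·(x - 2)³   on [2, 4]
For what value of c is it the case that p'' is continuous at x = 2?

-4

p_0''(x) = 16 - 24·(x - 1), so p_0''(2) = -8. On the right, p_1''(2) = 2c, so c = -4.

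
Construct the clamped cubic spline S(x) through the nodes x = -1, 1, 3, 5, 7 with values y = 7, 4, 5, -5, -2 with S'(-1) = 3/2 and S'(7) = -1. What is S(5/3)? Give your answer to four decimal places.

With σ_i denoting the second derivative at x_i, h_i = 2, 2, 2, 2, and Δ_i = (y_(i+1) − y_i)/h_i = -3/2, 1/2, -5, 3/2:
  2·σ_0 + 8·σ_1 + 2·σ_2 = 6(Δ_1 - Δ_0) = 12
  2·σ_1 + 8·σ_2 + 2·σ_3 = 6(Δ_2 - Δ_1) = -33
  2·σ_2 + 8·σ_3 + 2·σ_4 = 6(Δ_3 - Δ_2) = 39
Clamped end conditions give two more equations: 2h_0·σ_0 + h_0·σ_1 = 6(Δ_0 - S'(-1)) = -18 and h_3·σ_3 + 2h_3·σ_4 = 6(S'(7) - Δ_3) = -15.
Hence σ_0 = -397/56, σ_1 = 145/28, σ_2 = -61/8, σ_3 = 247/28, σ_4 = -457/56.
On [1, 3], S(x) = 4 - 23/56·(x - 1) + 145/56·(x - 1)² - 239/224·(x - 1)³.
With (x - 1) = 2/3: S(5/3) = 862/189.

4.5608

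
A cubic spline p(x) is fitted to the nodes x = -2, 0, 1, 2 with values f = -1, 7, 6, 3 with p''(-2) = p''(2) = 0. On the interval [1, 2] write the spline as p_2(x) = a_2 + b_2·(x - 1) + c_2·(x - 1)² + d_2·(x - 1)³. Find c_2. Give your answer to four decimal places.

-0.9130

Put m_i = p'' at the i-th knot. Here h = (2, 1, 1) and Δ = (4, -1, -3), so the interior equations h_(i-1)·m_(i-1) + 2(h_(i-1)+h_i)·m_i + h_i·m_(i+1) = 6(Δ_i − Δ_(i-1)) read
  2·m_0 + 6·m_1 + 1·m_2 = 6(Δ_1 - Δ_0) = -30
  1·m_1 + 4·m_2 + 1·m_3 = 6(Δ_2 - Δ_1) = -12
Natural end conditions: m_0 = m_3 = 0.
Hence m_0 = 0, m_1 = -108/23, m_2 = -42/23, m_3 = 0.
On [1, 2], with p_2(x) = a_2 + b_2·(x - 1) + c_2·(x - 1)² + d_2·(x - 1)³: c_2 = m_2/2 = -21/23, d_2 = (m_3 - m_2)/(6h_2) = 7/23, b_2 = Δ_2 - h_2(2m_2 + m_3)/6 = -55/23.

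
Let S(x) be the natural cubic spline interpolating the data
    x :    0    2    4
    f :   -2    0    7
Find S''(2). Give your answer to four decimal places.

1.8750

Put σ_i = S'' at the i-th knot. Here h = (2, 2) and Δ = (1, 7/2), so the interior equations h_(i-1)·σ_(i-1) + 2(h_(i-1)+h_i)·σ_i + h_i·σ_(i+1) = 6(Δ_i − Δ_(i-1)) read
  2·σ_0 + 8·σ_1 + 2·σ_2 = 6(Δ_1 - Δ_0) = 15
Natural end conditions: σ_0 = σ_2 = 0.
Solving the tridiagonal system: σ_0 = 0, σ_1 = 15/8, σ_2 = 0.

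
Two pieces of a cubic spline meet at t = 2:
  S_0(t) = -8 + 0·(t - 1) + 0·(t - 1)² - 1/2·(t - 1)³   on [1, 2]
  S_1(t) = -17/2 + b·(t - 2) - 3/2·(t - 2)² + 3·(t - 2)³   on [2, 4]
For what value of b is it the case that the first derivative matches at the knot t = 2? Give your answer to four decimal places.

S_0'(t) = 0 + 0·(t - 1) - 3/2·(t - 1)², so S_0'(2) = -3/2. On the right, S_1'(2) = b, so b = -3/2.

-1.5000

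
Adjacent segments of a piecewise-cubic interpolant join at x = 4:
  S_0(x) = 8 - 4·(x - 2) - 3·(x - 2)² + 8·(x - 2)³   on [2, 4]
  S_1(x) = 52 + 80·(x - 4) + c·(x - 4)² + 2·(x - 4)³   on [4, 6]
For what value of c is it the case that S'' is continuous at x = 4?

45

S_0''(x) = -6 + 48·(x - 2), so S_0''(4) = 90. On the right, S_1''(4) = 2c, so c = 45.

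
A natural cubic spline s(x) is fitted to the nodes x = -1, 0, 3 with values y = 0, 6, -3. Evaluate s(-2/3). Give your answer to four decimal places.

Write σ_i for s''(x_i). With h_i = 1, 3 and divided differences Δ_i = 6, -3, the continuity of s' gives the tridiagonal system
  1·σ_0 + 8·σ_1 + 3·σ_2 = 6(Δ_1 - Δ_0) = -54
Natural end conditions: σ_0 = σ_2 = 0.
Forward elimination and back-substitution give σ_0 = 0, σ_1 = -27/4, σ_2 = 0.
On [-1, 0], s(x) = 0 + 57/8·(x + 1) + 0·(x + 1)² - 9/8·(x + 1)³.
With (x + 1) = 1/3: s(-2/3) = 7/3.

2.3333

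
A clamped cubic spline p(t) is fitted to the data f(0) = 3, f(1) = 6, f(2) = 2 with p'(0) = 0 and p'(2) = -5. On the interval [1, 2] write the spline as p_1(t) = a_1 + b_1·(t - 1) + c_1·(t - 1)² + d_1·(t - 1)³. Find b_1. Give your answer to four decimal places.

Let M_i = p''(x_i). Step sizes h_i = 1, 1; slopes of the chords Δ_i = (y_(i+1) - y_i)/h_i = 3, -4.
  1·M_0 + 4·M_1 + 1·M_2 = 6(Δ_1 - Δ_0) = -42
Clamped end conditions give two more equations: 2h_0·M_0 + h_0·M_1 = 6(Δ_0 - p'(0)) = 18 and h_1·M_1 + 2h_1·M_2 = 6(p'(2) - Δ_1) = -6.
Solving: M_0 = 17, M_1 = -16, M_2 = 5.
On [1, 2], with p_1(t) = a_1 + b_1·(t - 1) + c_1·(t - 1)² + d_1·(t - 1)³: c_1 = M_1/2 = -8, d_1 = (M_2 - M_1)/(6h_1) = 7/2, b_1 = Δ_1 - h_1(2M_1 + M_2)/6 = 1/2.

0.5000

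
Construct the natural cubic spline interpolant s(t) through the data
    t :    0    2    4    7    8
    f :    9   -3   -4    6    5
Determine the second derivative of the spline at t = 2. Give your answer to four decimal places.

With M_i denoting the second derivative at x_i, h_i = 2, 2, 3, 1, and Δ_i = (y_(i+1) − y_i)/h_i = -6, -1/2, 10/3, -1:
  2·M_0 + 8·M_1 + 2·M_2 = 6(Δ_1 - Δ_0) = 33
  2·M_1 + 10·M_2 + 3·M_3 = 6(Δ_2 - Δ_1) = 23
  3·M_2 + 8·M_3 + 1·M_4 = 6(Δ_3 - Δ_2) = -26
Natural end conditions: M_0 = M_4 = 0.
Hence M_0 = 0, M_1 = 1819/536, M_2 = 196/67, M_3 = -1165/268, M_4 = 0.

3.3937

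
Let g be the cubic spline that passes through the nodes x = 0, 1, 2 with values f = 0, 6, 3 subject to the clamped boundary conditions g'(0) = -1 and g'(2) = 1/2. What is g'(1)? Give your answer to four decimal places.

Let σ_i = g''(x_i). Step sizes h_i = 1, 1; slopes of the chords Δ_i = (y_(i+1) - y_i)/h_i = 6, -3.
  1·σ_0 + 4·σ_1 + 1·σ_2 = 6(Δ_1 - Δ_0) = -54
Clamped end conditions give two more equations: 2h_0·σ_0 + h_0·σ_1 = 6(Δ_0 - g'(0)) = 42 and h_1·σ_1 + 2h_1·σ_2 = 6(g'(2) - Δ_1) = 21.
Forward elimination and back-substitution give σ_0 = 141/4, σ_1 = -57/2, σ_2 = 99/4.
On [1, 2], g'(x) = b_1 + 2c_1·(x - 1) + 3d_1·(x - 1)² with b_1 = Δ_1 - h_1(2σ_1 + σ_2)/6 = 19/8, c_1 = σ_1/2 = -57/4, d_1 = (σ_2 - σ_1)/(6h_1) = 71/8. So g'(1) = 19/8.

2.3750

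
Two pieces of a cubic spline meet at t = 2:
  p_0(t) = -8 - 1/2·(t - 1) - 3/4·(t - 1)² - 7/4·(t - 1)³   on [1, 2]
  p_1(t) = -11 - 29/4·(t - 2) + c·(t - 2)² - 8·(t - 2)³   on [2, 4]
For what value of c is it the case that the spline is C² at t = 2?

-6

p_0''(t) = -3/2 - 21/2·(t - 1), so p_0''(2) = -12. On the right, p_1''(2) = 2c, so c = -6.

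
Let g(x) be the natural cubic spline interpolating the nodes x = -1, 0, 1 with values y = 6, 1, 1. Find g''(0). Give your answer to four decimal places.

7.5000

With M_i denoting the second derivative at x_i, h_i = 1, 1, and Δ_i = (y_(i+1) − y_i)/h_i = -5, 0:
  1·M_0 + 4·M_1 + 1·M_2 = 6(Δ_1 - Δ_0) = 30
Natural end conditions: M_0 = M_2 = 0.
Forward elimination and back-substitution give M_0 = 0, M_1 = 15/2, M_2 = 0.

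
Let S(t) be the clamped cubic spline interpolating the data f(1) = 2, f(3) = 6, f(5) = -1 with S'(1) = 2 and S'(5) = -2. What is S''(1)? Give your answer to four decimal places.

3.1250

Let σ_i = S''(x_i). Step sizes h_i = 2, 2; slopes of the chords Δ_i = (y_(i+1) - y_i)/h_i = 2, -7/2.
  2·σ_0 + 8·σ_1 + 2·σ_2 = 6(Δ_1 - Δ_0) = -33
Clamped end conditions give two more equations: 2h_0·σ_0 + h_0·σ_1 = 6(Δ_0 - S'(1)) = 0 and h_1·σ_1 + 2h_1·σ_2 = 6(S'(5) - Δ_1) = 9.
Forward elimination and back-substitution give σ_0 = 25/8, σ_1 = -25/4, σ_2 = 43/8.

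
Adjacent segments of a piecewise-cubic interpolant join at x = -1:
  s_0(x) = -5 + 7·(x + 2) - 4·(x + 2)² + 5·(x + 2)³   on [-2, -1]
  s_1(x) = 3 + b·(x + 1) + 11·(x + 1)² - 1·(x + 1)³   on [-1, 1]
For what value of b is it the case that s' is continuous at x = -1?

s_0'(x) = 7 - 8·(x + 2) + 15·(x + 2)², so s_0'(-1) = 14. On the right, s_1'(-1) = b, so b = 14.

14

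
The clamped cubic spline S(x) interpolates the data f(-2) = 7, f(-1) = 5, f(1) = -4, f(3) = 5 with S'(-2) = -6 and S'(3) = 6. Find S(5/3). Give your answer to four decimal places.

Write σ_i for S''(x_i). With h_i = 1, 2, 2 and divided differences Δ_i = -2, -9/2, 9/2, the continuity of S' gives the tridiagonal system
  1·σ_0 + 6·σ_1 + 2·σ_2 = 6(Δ_1 - Δ_0) = -15
  2·σ_1 + 8·σ_2 + 2·σ_3 = 6(Δ_2 - Δ_1) = 54
Clamped end conditions give two more equations: 2h_0·σ_0 + h_0·σ_1 = 6(Δ_0 - S'(-2)) = 24 and h_2·σ_2 + 2h_2·σ_3 = 6(S'(3) - Δ_2) = 9.
Solving the tridiagonal system: σ_0 = 372/23, σ_1 = -192/23, σ_2 = 435/46, σ_3 = -57/23.
On [1, 3], S(x) = -4 - 45/46·(x - 1) + 435/92·(x - 1)² - 183/184·(x - 1)³.
With (x - 1) = 2/3: S(5/3) = -589/207.

-2.8454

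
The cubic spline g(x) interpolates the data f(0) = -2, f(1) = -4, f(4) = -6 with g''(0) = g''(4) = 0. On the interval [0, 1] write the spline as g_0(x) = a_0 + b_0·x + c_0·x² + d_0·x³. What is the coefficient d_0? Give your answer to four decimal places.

Put M_i = g'' at the i-th knot. Here h = (1, 3) and Δ = (-2, -2/3), so the interior equations h_(i-1)·M_(i-1) + 2(h_(i-1)+h_i)·M_i + h_i·M_(i+1) = 6(Δ_i − Δ_(i-1)) read
  1·M_0 + 8·M_1 + 3·M_2 = 6(Δ_1 - Δ_0) = 8
Natural end conditions: M_0 = M_2 = 0.
Forward elimination and back-substitution give M_0 = 0, M_1 = 1, M_2 = 0.
On [0, 1], with g_0(x) = a_0 + b_0·x + c_0·x² + d_0·x³: c_0 = M_0/2 = 0, d_0 = (M_1 - M_0)/(6h_0) = 1/6, b_0 = Δ_0 - h_0(2M_0 + M_1)/6 = -13/6.

0.1667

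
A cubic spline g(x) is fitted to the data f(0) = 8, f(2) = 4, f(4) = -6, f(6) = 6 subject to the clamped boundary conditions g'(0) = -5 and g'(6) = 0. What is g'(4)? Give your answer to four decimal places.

1.8667

Let M_i = g''(x_i). Step sizes h_i = 2, 2, 2; slopes of the chords Δ_i = (y_(i+1) - y_i)/h_i = -2, -5, 6.
  2·M_0 + 8·M_1 + 2·M_2 = 6(Δ_1 - Δ_0) = -18
  2·M_1 + 8·M_2 + 2·M_3 = 6(Δ_2 - Δ_1) = 66
Clamped end conditions give two more equations: 2h_0·M_0 + h_0·M_1 = 6(Δ_0 - g'(0)) = 18 and h_2·M_2 + 2h_2·M_3 = 6(g'(6) - Δ_2) = -36.
Solving the tridiagonal system: M_0 = 127/15, M_1 = -119/15, M_2 = 214/15, M_3 = -242/15.
On [4, 6], g'(x) = b_2 + 2c_2·(x - 4) + 3d_2·(x - 4)² with b_2 = Δ_2 - h_2(2M_2 + M_3)/6 = 28/15, c_2 = M_2/2 = 107/15, d_2 = (M_3 - M_2)/(6h_2) = -38/15. So g'(4) = 28/15.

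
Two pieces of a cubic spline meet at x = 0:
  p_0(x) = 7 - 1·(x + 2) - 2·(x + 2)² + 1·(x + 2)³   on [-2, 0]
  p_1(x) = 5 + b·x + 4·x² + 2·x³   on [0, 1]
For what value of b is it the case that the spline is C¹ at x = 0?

p_0'(x) = -1 - 4·(x + 2) + 3·(x + 2)², so p_0'(0) = 3. On the right, p_1'(0) = b, so b = 3.

3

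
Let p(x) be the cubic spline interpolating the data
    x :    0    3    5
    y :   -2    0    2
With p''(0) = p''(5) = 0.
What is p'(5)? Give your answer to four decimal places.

With σ_i denoting the second derivative at x_i, h_i = 3, 2, and Δ_i = (y_(i+1) − y_i)/h_i = 2/3, 1:
  3·σ_0 + 10·σ_1 + 2·σ_2 = 6(Δ_1 - Δ_0) = 2
Natural end conditions: σ_0 = σ_2 = 0.
Solving: σ_0 = 0, σ_1 = 1/5, σ_2 = 0.
On [3, 5], p'(x) = b_1 + 2c_1·(x - 3) + 3d_1·(x - 3)² with b_1 = Δ_1 - h_1(2σ_1 + σ_2)/6 = 13/15, c_1 = σ_1/2 = 1/10, d_1 = (σ_2 - σ_1)/(6h_1) = -1/60. So p'(5) = 16/15.

1.0667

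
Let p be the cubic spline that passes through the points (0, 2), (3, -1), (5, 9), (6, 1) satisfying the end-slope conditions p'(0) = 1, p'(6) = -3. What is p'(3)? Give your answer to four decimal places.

Write M_i for p''(x_i). With h_i = 3, 2, 1 and divided differences Δ_i = -1, 5, -8, the continuity of p' gives the tridiagonal system
  3·M_0 + 10·M_1 + 2·M_2 = 6(Δ_1 - Δ_0) = 36
  2·M_1 + 6·M_2 + 1·M_3 = 6(Δ_2 - Δ_1) = -78
Clamped end conditions give two more equations: 2h_0·M_0 + h_0·M_1 = 6(Δ_0 - p'(0)) = -12 and h_2·M_2 + 2h_2·M_3 = 6(p'(6) - Δ_2) = 30.
Solving: M_0 = -392/57, M_1 = 556/57, M_2 = -1166/57, M_3 = 1438/57.
On [3, 5], p'(x) = b_1 + 2c_1·(x - 3) + 3d_1·(x - 3)² with b_1 = Δ_1 - h_1(2M_1 + M_2)/6 = 101/19, c_1 = M_1/2 = 278/57, d_1 = (M_2 - M_1)/(6h_1) = -287/114. So p'(3) = 101/19.

5.3158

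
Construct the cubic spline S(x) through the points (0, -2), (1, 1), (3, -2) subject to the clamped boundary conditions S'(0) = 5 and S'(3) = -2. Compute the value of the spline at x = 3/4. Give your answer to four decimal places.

With M_i denoting the second derivative at x_i, h_i = 1, 2, and Δ_i = (y_(i+1) − y_i)/h_i = 3, -3/2:
  1·M_0 + 6·M_1 + 2·M_2 = 6(Δ_1 - Δ_0) = -27
Clamped end conditions give two more equations: 2h_0·M_0 + h_0·M_1 = 6(Δ_0 - S'(0)) = -12 and h_1·M_1 + 2h_1·M_2 = 6(S'(3) - Δ_1) = -3.
Forward elimination and back-substitution give M_0 = -23/6, M_1 = -13/3, M_2 = 17/12.
On [0, 1], S(x) = -2 + 5·x - 23/12·x² - 1/12·x³.
With x = 3/4: S(3/4) = 163/256.

0.6367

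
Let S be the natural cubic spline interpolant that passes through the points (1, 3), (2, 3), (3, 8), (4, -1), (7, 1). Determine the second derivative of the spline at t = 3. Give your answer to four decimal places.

-27.2414

Put σ_i = S'' at the i-th knot. Here h = (1, 1, 1, 3) and Δ = (0, 5, -9, 2/3), so the interior equations h_(i-1)·σ_(i-1) + 2(h_(i-1)+h_i)·σ_i + h_i·σ_(i+1) = 6(Δ_i − Δ_(i-1)) read
  1·σ_0 + 4·σ_1 + 1·σ_2 = 6(Δ_1 - Δ_0) = 30
  1·σ_1 + 4·σ_2 + 1·σ_3 = 6(Δ_2 - Δ_1) = -84
  1·σ_2 + 8·σ_3 + 3·σ_4 = 6(Δ_3 - Δ_2) = 58
Natural end conditions: σ_0 = σ_4 = 0.
Solving the tridiagonal system: σ_0 = 0, σ_1 = 415/29, σ_2 = -790/29, σ_3 = 309/29, σ_4 = 0.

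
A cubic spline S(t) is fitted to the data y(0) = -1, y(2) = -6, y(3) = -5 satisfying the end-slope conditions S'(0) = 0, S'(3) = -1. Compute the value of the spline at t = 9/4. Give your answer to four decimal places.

-5.7852

Put σ_i = S'' at the i-th knot. Here h = (2, 1) and Δ = (-5/2, 1), so the interior equations h_(i-1)·σ_(i-1) + 2(h_(i-1)+h_i)·σ_i + h_i·σ_(i+1) = 6(Δ_i − Δ_(i-1)) read
  2·σ_0 + 6·σ_1 + 1·σ_2 = 6(Δ_1 - Δ_0) = 21
Clamped end conditions give two more equations: 2h_0·σ_0 + h_0·σ_1 = 6(Δ_0 - S'(0)) = -15 and h_1·σ_1 + 2h_1·σ_2 = 6(S'(3) - Δ_1) = -12.
Solving: σ_0 = -91/12, σ_1 = 23/3, σ_2 = -59/6.
On [2, 3], S(t) = -6 + 1/12·(t - 2) + 23/6·(t - 2)² - 35/12·(t - 2)³.
With (t - 2) = 1/4: S(9/4) = -1481/256.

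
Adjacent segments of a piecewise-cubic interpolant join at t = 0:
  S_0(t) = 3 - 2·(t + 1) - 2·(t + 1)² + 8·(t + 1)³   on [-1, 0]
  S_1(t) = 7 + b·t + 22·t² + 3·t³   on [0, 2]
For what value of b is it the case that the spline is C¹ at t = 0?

18

S_0'(t) = -2 - 4·(t + 1) + 24·(t + 1)², so S_0'(0) = 18. On the right, S_1'(0) = b, so b = 18.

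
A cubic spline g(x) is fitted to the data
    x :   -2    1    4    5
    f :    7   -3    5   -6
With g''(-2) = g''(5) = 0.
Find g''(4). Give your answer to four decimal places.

-12.5517

With σ_i denoting the second derivative at x_i, h_i = 3, 3, 1, and Δ_i = (y_(i+1) − y_i)/h_i = -10/3, 8/3, -11:
  3·σ_0 + 12·σ_1 + 3·σ_2 = 6(Δ_1 - Δ_0) = 36
  3·σ_1 + 8·σ_2 + 1·σ_3 = 6(Δ_2 - Δ_1) = -82
Natural end conditions: σ_0 = σ_3 = 0.
Solving the tridiagonal system: σ_0 = 0, σ_1 = 178/29, σ_2 = -364/29, σ_3 = 0.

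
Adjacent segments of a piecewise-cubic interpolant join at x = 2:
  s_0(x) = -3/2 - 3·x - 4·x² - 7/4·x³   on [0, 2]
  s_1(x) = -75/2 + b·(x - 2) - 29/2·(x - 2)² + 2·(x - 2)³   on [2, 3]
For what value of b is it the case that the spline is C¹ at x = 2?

-40

s_0'(x) = -3 - 8·x - 21/4·x², so s_0'(2) = -40. On the right, s_1'(2) = b, so b = -40.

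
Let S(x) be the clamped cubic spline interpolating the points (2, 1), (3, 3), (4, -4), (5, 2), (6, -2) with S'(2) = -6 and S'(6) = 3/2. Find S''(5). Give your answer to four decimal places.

Put σ_i = S'' at the i-th knot. Here h = (1, 1, 1, 1) and Δ = (2, -7, 6, -4), so the interior equations h_(i-1)·σ_(i-1) + 2(h_(i-1)+h_i)·σ_i + h_i·σ_(i+1) = 6(Δ_i − Δ_(i-1)) read
  1·σ_0 + 4·σ_1 + 1·σ_2 = 6(Δ_1 - Δ_0) = -54
  1·σ_1 + 4·σ_2 + 1·σ_3 = 6(Δ_2 - Δ_1) = 78
  1·σ_2 + 4·σ_3 + 1·σ_4 = 6(Δ_3 - Δ_2) = -60
Clamped end conditions give two more equations: 2h_0·σ_0 + h_0·σ_1 = 6(Δ_0 - S'(2)) = 48 and h_3·σ_3 + 2h_3·σ_4 = 6(S'(6) - Δ_3) = 33.
Solving the tridiagonal system: σ_0 = 2253/56, σ_1 = -909/28, σ_2 = 285/8, σ_3 = -897/28, σ_4 = 1821/56.

-32.0357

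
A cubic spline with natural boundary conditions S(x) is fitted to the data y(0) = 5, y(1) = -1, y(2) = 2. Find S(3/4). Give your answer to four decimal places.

-0.2383

Put m_i = S'' at the i-th knot. Here h = (1, 1) and Δ = (-6, 3), so the interior equations h_(i-1)·m_(i-1) + 2(h_(i-1)+h_i)·m_i + h_i·m_(i+1) = 6(Δ_i − Δ_(i-1)) read
  1·m_0 + 4·m_1 + 1·m_2 = 6(Δ_1 - Δ_0) = 54
Natural end conditions: m_0 = m_2 = 0.
Forward elimination and back-substitution give m_0 = 0, m_1 = 27/2, m_2 = 0.
On [0, 1], S(x) = 5 - 33/4·x + 0·x² + 9/4·x³.
With x = 3/4: S(3/4) = -61/256.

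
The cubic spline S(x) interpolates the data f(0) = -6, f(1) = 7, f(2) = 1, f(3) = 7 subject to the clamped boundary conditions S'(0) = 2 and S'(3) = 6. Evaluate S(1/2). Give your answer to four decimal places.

Let m_i = S''(x_i). Step sizes h_i = 1, 1, 1; slopes of the chords Δ_i = (y_(i+1) - y_i)/h_i = 13, -6, 6.
  1·m_0 + 4·m_1 + 1·m_2 = 6(Δ_1 - Δ_0) = -114
  1·m_1 + 4·m_2 + 1·m_3 = 6(Δ_2 - Δ_1) = 72
Clamped end conditions give two more equations: 2h_0·m_0 + h_0·m_1 = 6(Δ_0 - S'(0)) = 66 and h_2·m_2 + 2h_2·m_3 = 6(S'(3) - Δ_2) = 0.
Solving the tridiagonal system: m_0 = 886/15, m_1 = -782/15, m_2 = 532/15, m_3 = -266/15.
On [0, 1], S(x) = -6 + 2·x + 443/15·x² - 278/15·x³.
With x = 1/2: S(1/2) = 1/15.

0.0667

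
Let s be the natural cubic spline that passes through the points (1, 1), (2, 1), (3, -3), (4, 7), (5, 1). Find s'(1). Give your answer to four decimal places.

2.3571

With σ_i denoting the second derivative at x_i, h_i = 1, 1, 1, 1, and Δ_i = (y_(i+1) − y_i)/h_i = 0, -4, 10, -6:
  1·σ_0 + 4·σ_1 + 1·σ_2 = 6(Δ_1 - Δ_0) = -24
  1·σ_1 + 4·σ_2 + 1·σ_3 = 6(Δ_2 - Δ_1) = 84
  1·σ_2 + 4·σ_3 + 1·σ_4 = 6(Δ_3 - Δ_2) = -96
Natural end conditions: σ_0 = σ_4 = 0.
Solving: σ_0 = 0, σ_1 = -99/7, σ_2 = 228/7, σ_3 = -225/7, σ_4 = 0.
On [1, 2], s'(t) = b_0 + 2c_0·(t - 1) + 3d_0·(t - 1)² with b_0 = Δ_0 - h_0(2σ_0 + σ_1)/6 = 33/14, c_0 = σ_0/2 = 0, d_0 = (σ_1 - σ_0)/(6h_0) = -33/14. So s'(1) = 33/14.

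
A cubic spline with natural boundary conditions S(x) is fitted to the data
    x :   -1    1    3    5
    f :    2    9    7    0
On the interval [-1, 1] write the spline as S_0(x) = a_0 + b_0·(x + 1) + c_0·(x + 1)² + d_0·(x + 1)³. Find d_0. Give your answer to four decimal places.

-0.2583

Let M_i = S''(x_i). Step sizes h_i = 2, 2, 2; slopes of the chords Δ_i = (y_(i+1) - y_i)/h_i = 7/2, -1, -7/2.
  2·M_0 + 8·M_1 + 2·M_2 = 6(Δ_1 - Δ_0) = -27
  2·M_1 + 8·M_2 + 2·M_3 = 6(Δ_2 - Δ_1) = -15
Natural end conditions: M_0 = M_3 = 0.
Solving the tridiagonal system: M_0 = 0, M_1 = -31/10, M_2 = -11/10, M_3 = 0.
On [-1, 1], with S_0(x) = a_0 + b_0·(x + 1) + c_0·(x + 1)² + d_0·(x + 1)³: c_0 = M_0/2 = 0, d_0 = (M_1 - M_0)/(6h_0) = -31/120, b_0 = Δ_0 - h_0(2M_0 + M_1)/6 = 68/15.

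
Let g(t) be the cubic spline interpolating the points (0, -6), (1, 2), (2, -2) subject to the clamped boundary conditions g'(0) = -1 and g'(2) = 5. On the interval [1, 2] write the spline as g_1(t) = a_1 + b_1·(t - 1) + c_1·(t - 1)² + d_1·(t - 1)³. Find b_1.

Write M_i for g''(x_i). With h_i = 1, 1 and divided differences Δ_i = 8, -4, the continuity of g' gives the tridiagonal system
  1·M_0 + 4·M_1 + 1·M_2 = 6(Δ_1 - Δ_0) = -72
Clamped end conditions give two more equations: 2h_0·M_0 + h_0·M_1 = 6(Δ_0 - g'(0)) = 54 and h_1·M_1 + 2h_1·M_2 = 6(g'(2) - Δ_1) = 54.
Forward elimination and back-substitution give M_0 = 48, M_1 = -42, M_2 = 48.
On [1, 2], with g_1(t) = a_1 + b_1·(t - 1) + c_1·(t - 1)² + d_1·(t - 1)³: c_1 = M_1/2 = -21, d_1 = (M_2 - M_1)/(6h_1) = 15, b_1 = Δ_1 - h_1(2M_1 + M_2)/6 = 2.

2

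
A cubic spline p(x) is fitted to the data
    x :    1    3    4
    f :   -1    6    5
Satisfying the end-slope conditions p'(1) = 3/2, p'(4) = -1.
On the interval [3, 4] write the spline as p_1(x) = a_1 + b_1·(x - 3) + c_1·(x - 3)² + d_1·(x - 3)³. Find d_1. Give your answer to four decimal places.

With M_i denoting the second derivative at x_i, h_i = 2, 1, and Δ_i = (y_(i+1) − y_i)/h_i = 7/2, -1:
  2·M_0 + 6·M_1 + 1·M_2 = 6(Δ_1 - Δ_0) = -27
Clamped end conditions give two more equations: 2h_0·M_0 + h_0·M_1 = 6(Δ_0 - p'(1)) = 12 and h_1·M_1 + 2h_1·M_2 = 6(p'(4) - Δ_1) = 0.
Forward elimination and back-substitution give M_0 = 20/3, M_1 = -22/3, M_2 = 11/3.
On [3, 4], with p_1(x) = a_1 + b_1·(x - 3) + c_1·(x - 3)² + d_1·(x - 3)³: c_1 = M_1/2 = -11/3, d_1 = (M_2 - M_1)/(6h_1) = 11/6, b_1 = Δ_1 - h_1(2M_1 + M_2)/6 = 5/6.

1.8333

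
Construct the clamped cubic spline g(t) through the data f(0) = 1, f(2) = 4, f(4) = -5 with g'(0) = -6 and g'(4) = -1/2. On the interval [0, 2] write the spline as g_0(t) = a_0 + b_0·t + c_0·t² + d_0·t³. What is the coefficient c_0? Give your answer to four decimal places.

Put σ_i = g'' at the i-th knot. Here h = (2, 2) and Δ = (3/2, -9/2), so the interior equations h_(i-1)·σ_(i-1) + 2(h_(i-1)+h_i)·σ_i + h_i·σ_(i+1) = 6(Δ_i − Δ_(i-1)) read
  2·σ_0 + 8·σ_1 + 2·σ_2 = 6(Δ_1 - Δ_0) = -36
Clamped end conditions give two more equations: 2h_0·σ_0 + h_0·σ_1 = 6(Δ_0 - g'(0)) = 45 and h_1·σ_1 + 2h_1·σ_2 = 6(g'(4) - Δ_1) = 24.
Hence σ_0 = 137/8, σ_1 = -47/4, σ_2 = 95/8.
On [0, 2], with g_0(t) = a_0 + b_0·t + c_0·t² + d_0·t³: c_0 = σ_0/2 = 137/16, d_0 = (σ_1 - σ_0)/(6h_0) = -77/32, b_0 = Δ_0 - h_0(2σ_0 + σ_1)/6 = -6.

8.5625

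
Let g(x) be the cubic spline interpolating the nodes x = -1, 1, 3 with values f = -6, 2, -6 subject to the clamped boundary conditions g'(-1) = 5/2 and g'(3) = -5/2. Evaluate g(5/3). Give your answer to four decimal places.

0.2963

Put M_i = g'' at the i-th knot. Here h = (2, 2) and Δ = (4, -4), so the interior equations h_(i-1)·M_(i-1) + 2(h_(i-1)+h_i)·M_i + h_i·M_(i+1) = 6(Δ_i − Δ_(i-1)) read
  2·M_0 + 8·M_1 + 2·M_2 = 6(Δ_1 - Δ_0) = -48
Clamped end conditions give two more equations: 2h_0·M_0 + h_0·M_1 = 6(Δ_0 - g'(-1)) = 9 and h_1·M_1 + 2h_1·M_2 = 6(g'(3) - Δ_1) = 9.
Hence M_0 = 7, M_1 = -19/2, M_2 = 7.
On [1, 3], g(x) = 2 + 0·(x - 1) - 19/4·(x - 1)² + 11/8·(x - 1)³.
With (x - 1) = 2/3: g(5/3) = 8/27.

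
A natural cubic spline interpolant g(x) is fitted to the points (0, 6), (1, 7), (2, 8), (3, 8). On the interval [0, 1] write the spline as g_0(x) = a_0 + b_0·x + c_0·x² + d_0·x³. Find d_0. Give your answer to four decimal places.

0.0667

Put σ_i = g'' at the i-th knot. Here h = (1, 1, 1) and Δ = (1, 1, 0), so the interior equations h_(i-1)·σ_(i-1) + 2(h_(i-1)+h_i)·σ_i + h_i·σ_(i+1) = 6(Δ_i − Δ_(i-1)) read
  1·σ_0 + 4·σ_1 + 1·σ_2 = 6(Δ_1 - Δ_0) = 0
  1·σ_1 + 4·σ_2 + 1·σ_3 = 6(Δ_2 - Δ_1) = -6
Natural end conditions: σ_0 = σ_3 = 0.
Hence σ_0 = 0, σ_1 = 2/5, σ_2 = -8/5, σ_3 = 0.
On [0, 1], with g_0(x) = a_0 + b_0·x + c_0·x² + d_0·x³: c_0 = σ_0/2 = 0, d_0 = (σ_1 - σ_0)/(6h_0) = 1/15, b_0 = Δ_0 - h_0(2σ_0 + σ_1)/6 = 14/15.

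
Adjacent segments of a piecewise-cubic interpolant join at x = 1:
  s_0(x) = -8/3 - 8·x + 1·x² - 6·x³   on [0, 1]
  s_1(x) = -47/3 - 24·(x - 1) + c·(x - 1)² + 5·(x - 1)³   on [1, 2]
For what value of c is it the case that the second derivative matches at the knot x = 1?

s_0''(x) = 2 - 36·x, so s_0''(1) = -34. On the right, s_1''(1) = 2c, so c = -17.

-17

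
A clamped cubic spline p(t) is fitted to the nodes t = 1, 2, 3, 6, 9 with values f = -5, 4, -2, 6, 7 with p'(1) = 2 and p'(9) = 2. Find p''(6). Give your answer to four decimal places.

-5.5238

Let M_i = p''(x_i). Step sizes h_i = 1, 1, 3, 3; slopes of the chords Δ_i = (y_(i+1) - y_i)/h_i = 9, -6, 8/3, 1/3.
  1·M_0 + 4·M_1 + 1·M_2 = 6(Δ_1 - Δ_0) = -90
  1·M_1 + 8·M_2 + 3·M_3 = 6(Δ_2 - Δ_1) = 52
  3·M_2 + 12·M_3 + 3·M_4 = 6(Δ_3 - Δ_2) = -14
Clamped end conditions give two more equations: 2h_0·M_0 + h_0·M_1 = 6(Δ_0 - p'(1)) = 42 and h_3·M_3 + 2h_3·M_4 = 6(p'(9) - Δ_3) = 10.
Hence M_0 = 271/7, M_1 = -248/7, M_2 = 13, M_3 = -116/21, M_4 = 31/7.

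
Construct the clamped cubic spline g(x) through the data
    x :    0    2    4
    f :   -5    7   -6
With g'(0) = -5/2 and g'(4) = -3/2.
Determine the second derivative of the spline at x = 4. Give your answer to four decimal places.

17.1250

Let M_i = g''(x_i). Step sizes h_i = 2, 2; slopes of the chords Δ_i = (y_(i+1) - y_i)/h_i = 6, -13/2.
  2·M_0 + 8·M_1 + 2·M_2 = 6(Δ_1 - Δ_0) = -75
Clamped end conditions give two more equations: 2h_0·M_0 + h_0·M_1 = 6(Δ_0 - g'(0)) = 51 and h_1·M_1 + 2h_1·M_2 = 6(g'(4) - Δ_1) = 30.
Forward elimination and back-substitution give M_0 = 179/8, M_1 = -77/4, M_2 = 137/8.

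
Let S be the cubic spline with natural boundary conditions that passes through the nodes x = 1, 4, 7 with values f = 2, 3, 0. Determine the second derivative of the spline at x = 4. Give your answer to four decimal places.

With σ_i denoting the second derivative at x_i, h_i = 3, 3, and Δ_i = (y_(i+1) − y_i)/h_i = 1/3, -1:
  3·σ_0 + 12·σ_1 + 3·σ_2 = 6(Δ_1 - Δ_0) = -8
Natural end conditions: σ_0 = σ_2 = 0.
Hence σ_0 = 0, σ_1 = -2/3, σ_2 = 0.

-0.6667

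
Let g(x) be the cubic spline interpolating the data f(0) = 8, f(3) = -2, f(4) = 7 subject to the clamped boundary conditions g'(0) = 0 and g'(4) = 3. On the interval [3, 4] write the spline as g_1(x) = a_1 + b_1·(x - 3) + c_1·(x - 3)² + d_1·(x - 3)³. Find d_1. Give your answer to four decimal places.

-7.2500

Let σ_i = g''(x_i). Step sizes h_i = 3, 1; slopes of the chords Δ_i = (y_(i+1) - y_i)/h_i = -10/3, 9.
  3·σ_0 + 8·σ_1 + 1·σ_2 = 6(Δ_1 - Δ_0) = 74
Clamped end conditions give two more equations: 2h_0·σ_0 + h_0·σ_1 = 6(Δ_0 - g'(0)) = -20 and h_1·σ_1 + 2h_1·σ_2 = 6(g'(4) - Δ_1) = -36.
Solving: σ_0 = -71/6, σ_1 = 17, σ_2 = -53/2.
On [3, 4], with g_1(x) = a_1 + b_1·(x - 3) + c_1·(x - 3)² + d_1·(x - 3)³: c_1 = σ_1/2 = 17/2, d_1 = (σ_2 - σ_1)/(6h_1) = -29/4, b_1 = Δ_1 - h_1(2σ_1 + σ_2)/6 = 31/4.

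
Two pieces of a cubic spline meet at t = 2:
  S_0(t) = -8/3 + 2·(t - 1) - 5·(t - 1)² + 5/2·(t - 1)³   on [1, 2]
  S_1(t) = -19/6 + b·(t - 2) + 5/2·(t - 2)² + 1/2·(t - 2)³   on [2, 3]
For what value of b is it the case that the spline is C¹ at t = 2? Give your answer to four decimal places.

-0.5000

S_0'(t) = 2 - 10·(t - 1) + 15/2·(t - 1)², so S_0'(2) = -1/2. On the right, S_1'(2) = b, so b = -1/2.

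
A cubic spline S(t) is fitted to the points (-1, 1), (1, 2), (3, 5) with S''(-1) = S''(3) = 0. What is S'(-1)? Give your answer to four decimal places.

0.2500

Put m_i = S'' at the i-th knot. Here h = (2, 2) and Δ = (1/2, 3/2), so the interior equations h_(i-1)·m_(i-1) + 2(h_(i-1)+h_i)·m_i + h_i·m_(i+1) = 6(Δ_i − Δ_(i-1)) read
  2·m_0 + 8·m_1 + 2·m_2 = 6(Δ_1 - Δ_0) = 6
Natural end conditions: m_0 = m_2 = 0.
Solving the tridiagonal system: m_0 = 0, m_1 = 3/4, m_2 = 0.
On [-1, 1], S'(t) = b_0 + 2c_0·(t + 1) + 3d_0·(t + 1)² with b_0 = Δ_0 - h_0(2m_0 + m_1)/6 = 1/4, c_0 = m_0/2 = 0, d_0 = (m_1 - m_0)/(6h_0) = 1/16. So S'(-1) = 1/4.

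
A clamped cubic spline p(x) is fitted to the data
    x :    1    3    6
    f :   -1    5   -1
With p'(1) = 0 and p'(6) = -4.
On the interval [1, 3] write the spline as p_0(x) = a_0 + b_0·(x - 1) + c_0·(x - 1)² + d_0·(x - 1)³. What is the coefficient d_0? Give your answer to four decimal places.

-0.9250

Write σ_i for p''(x_i). With h_i = 2, 3 and divided differences Δ_i = 3, -2, the continuity of p' gives the tridiagonal system
  2·σ_0 + 10·σ_1 + 3·σ_2 = 6(Δ_1 - Δ_0) = -30
Clamped end conditions give two more equations: 2h_0·σ_0 + h_0·σ_1 = 6(Δ_0 - p'(1)) = 18 and h_1·σ_1 + 2h_1·σ_2 = 6(p'(6) - Δ_1) = -12.
Solving: σ_0 = 67/10, σ_1 = -22/5, σ_2 = 1/5.
On [1, 3], with p_0(x) = a_0 + b_0·(x - 1) + c_0·(x - 1)² + d_0·(x - 1)³: c_0 = σ_0/2 = 67/20, d_0 = (σ_1 - σ_0)/(6h_0) = -37/40, b_0 = Δ_0 - h_0(2σ_0 + σ_1)/6 = 0.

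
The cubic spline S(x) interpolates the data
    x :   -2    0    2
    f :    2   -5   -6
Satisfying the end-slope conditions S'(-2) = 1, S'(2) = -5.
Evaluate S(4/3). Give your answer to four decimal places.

Let m_i = S''(x_i). Step sizes h_i = 2, 2; slopes of the chords Δ_i = (y_(i+1) - y_i)/h_i = -7/2, -1/2.
  2·m_0 + 8·m_1 + 2·m_2 = 6(Δ_1 - Δ_0) = 18
Clamped end conditions give two more equations: 2h_0·m_0 + h_0·m_1 = 6(Δ_0 - S'(-2)) = -27 and h_1·m_1 + 2h_1·m_2 = 6(S'(2) - Δ_1) = -27.
Hence m_0 = -21/2, m_1 = 15/2, m_2 = -21/2.
On [0, 2], S(x) = -5 - 2·x + 15/4·x² - 3/2·x³.
With x = 4/3: S(4/3) = -41/9.

-4.5556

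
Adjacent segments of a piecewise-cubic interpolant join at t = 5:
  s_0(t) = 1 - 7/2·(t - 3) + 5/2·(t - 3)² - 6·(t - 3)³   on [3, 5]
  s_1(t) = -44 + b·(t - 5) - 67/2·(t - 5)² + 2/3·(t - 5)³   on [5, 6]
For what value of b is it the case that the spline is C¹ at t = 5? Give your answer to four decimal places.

s_0'(t) = -7/2 + 5·(t - 3) - 18·(t - 3)², so s_0'(5) = -131/2. On the right, s_1'(5) = b, so b = -131/2.

-65.5000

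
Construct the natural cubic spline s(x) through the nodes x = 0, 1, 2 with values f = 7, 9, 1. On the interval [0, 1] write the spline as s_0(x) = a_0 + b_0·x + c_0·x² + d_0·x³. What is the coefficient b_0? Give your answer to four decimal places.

With M_i denoting the second derivative at x_i, h_i = 1, 1, and Δ_i = (y_(i+1) − y_i)/h_i = 2, -8:
  1·M_0 + 4·M_1 + 1·M_2 = 6(Δ_1 - Δ_0) = -60
Natural end conditions: M_0 = M_2 = 0.
Solving: M_0 = 0, M_1 = -15, M_2 = 0.
On [0, 1], with s_0(x) = a_0 + b_0·x + c_0·x² + d_0·x³: c_0 = M_0/2 = 0, d_0 = (M_1 - M_0)/(6h_0) = -5/2, b_0 = Δ_0 - h_0(2M_0 + M_1)/6 = 9/2.

4.5000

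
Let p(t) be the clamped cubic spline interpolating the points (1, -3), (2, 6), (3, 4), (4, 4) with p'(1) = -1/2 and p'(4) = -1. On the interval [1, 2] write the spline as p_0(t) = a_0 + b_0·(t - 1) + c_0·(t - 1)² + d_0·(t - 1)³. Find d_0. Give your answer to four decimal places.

Let M_i = p''(x_i). Step sizes h_i = 1, 1, 1; slopes of the chords Δ_i = (y_(i+1) - y_i)/h_i = 9, -2, 0.
  1·M_0 + 4·M_1 + 1·M_2 = 6(Δ_1 - Δ_0) = -66
  1·M_1 + 4·M_2 + 1·M_3 = 6(Δ_2 - Δ_1) = 12
Clamped end conditions give two more equations: 2h_0·M_0 + h_0·M_1 = 6(Δ_0 - p'(1)) = 57 and h_2·M_2 + 2h_2·M_3 = 6(p'(4) - Δ_2) = -6.
Solving: M_0 = 658/15, M_1 = -461/15, M_2 = 196/15, M_3 = -143/15.
On [1, 2], with p_0(t) = a_0 + b_0·(t - 1) + c_0·(t - 1)² + d_0·(t - 1)³: c_0 = M_0/2 = 329/15, d_0 = (M_1 - M_0)/(6h_0) = -373/30, b_0 = Δ_0 - h_0(2M_0 + M_1)/6 = -1/2.

-12.4333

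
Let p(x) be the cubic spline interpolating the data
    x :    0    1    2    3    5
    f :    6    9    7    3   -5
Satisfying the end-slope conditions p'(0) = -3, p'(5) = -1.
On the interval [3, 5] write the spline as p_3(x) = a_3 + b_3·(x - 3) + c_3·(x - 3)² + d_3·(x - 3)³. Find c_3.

-1

Let m_i = p''(x_i). Step sizes h_i = 1, 1, 1, 2; slopes of the chords Δ_i = (y_(i+1) - y_i)/h_i = 3, -2, -4, -4.
  1·m_0 + 4·m_1 + 1·m_2 = 6(Δ_1 - Δ_0) = -30
  1·m_1 + 4·m_2 + 1·m_3 = 6(Δ_2 - Δ_1) = -12
  1·m_2 + 6·m_3 + 2·m_4 = 6(Δ_3 - Δ_2) = 0
Clamped end conditions give two more equations: 2h_0·m_0 + h_0·m_1 = 6(Δ_0 - p'(0)) = 36 and h_3·m_3 + 2h_3·m_4 = 6(p'(5) - Δ_3) = 18.
Solving the tridiagonal system: m_0 = 25, m_1 = -14, m_2 = 1, m_3 = -2, m_4 = 11/2.
On [3, 5], with p_3(x) = a_3 + b_3·(x - 3) + c_3·(x - 3)² + d_3·(x - 3)³: c_3 = m_3/2 = -1, d_3 = (m_4 - m_3)/(6h_3) = 5/8, b_3 = Δ_3 - h_3(2m_3 + m_4)/6 = -9/2.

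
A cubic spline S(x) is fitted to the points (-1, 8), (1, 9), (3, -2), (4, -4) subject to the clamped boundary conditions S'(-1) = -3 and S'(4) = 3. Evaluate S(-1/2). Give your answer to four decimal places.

With m_i denoting the second derivative at x_i, h_i = 2, 2, 1, and Δ_i = (y_(i+1) − y_i)/h_i = 1/2, -11/2, -2:
  2·m_0 + 8·m_1 + 2·m_2 = 6(Δ_1 - Δ_0) = -36
  2·m_1 + 6·m_2 + 1·m_3 = 6(Δ_2 - Δ_1) = 21
Clamped end conditions give two more equations: 2h_0·m_0 + h_0·m_1 = 6(Δ_0 - S'(-1)) = 21 and h_2·m_2 + 2h_2·m_3 = 6(S'(4) - Δ_2) = 30.
Forward elimination and back-substitution give m_0 = 210/23, m_1 = -357/46, m_2 = 90/23, m_3 = 300/23.
On [-1, 1], S(x) = 8 - 3·(x + 1) + 105/23·(x + 1)² - 259/184·(x + 1)³.
With (x + 1) = 1/2: S(-1/2) = 10989/1472.

7.4654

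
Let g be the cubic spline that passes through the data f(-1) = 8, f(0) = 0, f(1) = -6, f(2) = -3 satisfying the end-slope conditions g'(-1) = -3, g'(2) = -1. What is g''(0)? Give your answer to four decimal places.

Let M_i = g''(x_i). Step sizes h_i = 1, 1, 1; slopes of the chords Δ_i = (y_(i+1) - y_i)/h_i = -8, -6, 3.
  1·M_0 + 4·M_1 + 1·M_2 = 6(Δ_1 - Δ_0) = 12
  1·M_1 + 4·M_2 + 1·M_3 = 6(Δ_2 - Δ_1) = 54
Clamped end conditions give two more equations: 2h_0·M_0 + h_0·M_1 = 6(Δ_0 - g'(-1)) = -30 and h_2·M_2 + 2h_2·M_3 = 6(g'(2) - Δ_2) = -24.
Solving the tridiagonal system: M_0 = -244/15, M_1 = 38/15, M_2 = 272/15, M_3 = -316/15.

2.5333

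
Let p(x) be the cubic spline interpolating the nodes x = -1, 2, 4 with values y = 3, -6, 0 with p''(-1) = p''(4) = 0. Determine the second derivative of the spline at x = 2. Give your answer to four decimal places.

3.6000

Let m_i = p''(x_i). Step sizes h_i = 3, 2; slopes of the chords Δ_i = (y_(i+1) - y_i)/h_i = -3, 3.
  3·m_0 + 10·m_1 + 2·m_2 = 6(Δ_1 - Δ_0) = 36
Natural end conditions: m_0 = m_2 = 0.
Forward elimination and back-substitution give m_0 = 0, m_1 = 18/5, m_2 = 0.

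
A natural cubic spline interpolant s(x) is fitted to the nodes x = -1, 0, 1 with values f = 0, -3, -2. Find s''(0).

Put σ_i = s'' at the i-th knot. Here h = (1, 1) and Δ = (-3, 1), so the interior equations h_(i-1)·σ_(i-1) + 2(h_(i-1)+h_i)·σ_i + h_i·σ_(i+1) = 6(Δ_i − Δ_(i-1)) read
  1·σ_0 + 4·σ_1 + 1·σ_2 = 6(Δ_1 - Δ_0) = 24
Natural end conditions: σ_0 = σ_2 = 0.
Solving the tridiagonal system: σ_0 = 0, σ_1 = 6, σ_2 = 0.

6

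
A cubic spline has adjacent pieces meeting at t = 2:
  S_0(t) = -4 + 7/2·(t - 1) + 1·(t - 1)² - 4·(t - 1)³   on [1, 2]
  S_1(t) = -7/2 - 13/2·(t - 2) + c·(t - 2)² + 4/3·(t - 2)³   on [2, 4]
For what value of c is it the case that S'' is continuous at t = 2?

-11

S_0''(t) = 2 - 24·(t - 1), so S_0''(2) = -22. On the right, S_1''(2) = 2c, so c = -11.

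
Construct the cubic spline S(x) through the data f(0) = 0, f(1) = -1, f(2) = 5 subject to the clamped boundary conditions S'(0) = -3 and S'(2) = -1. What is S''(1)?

Write m_i for S''(x_i). With h_i = 1, 1 and divided differences Δ_i = -1, 6, the continuity of S' gives the tridiagonal system
  1·m_0 + 4·m_1 + 1·m_2 = 6(Δ_1 - Δ_0) = 42
Clamped end conditions give two more equations: 2h_0·m_0 + h_0·m_1 = 6(Δ_0 - S'(0)) = 12 and h_1·m_1 + 2h_1·m_2 = 6(S'(2) - Δ_1) = -42.
Hence m_0 = -7/2, m_1 = 19, m_2 = -61/2.

19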